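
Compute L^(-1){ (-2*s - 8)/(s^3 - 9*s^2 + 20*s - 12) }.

Factor the denominator: s^3 - 9*s^2 + 20*s - 12 = (s - 6)*(s - 2)*(s - 1).
Partial fraction decomposition gives [3/(s - 2)] + [-2/(s - 1)] + [-1/(s - 6)].
Invert each term: 3/(s - 2) ↔ 3e^(2t); -2/(s - 1) ↔ -2e^(t); -1/(s - 6) ↔ -e^(6t).

-exp(6*t) + 3*exp(2*t) - 2*exp(t)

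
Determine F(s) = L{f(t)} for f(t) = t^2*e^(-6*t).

L{e^(-6t)} = 1/(s + 6).
Then apply L{t^2·g(t)} = (-1)^2 d^2/ds^2[G(s)] with G(s) = 1/(s + 6):
differentiating 2 times and applying the sign gives 2/(s + 6)^3.

F(s) = 2/(s + 6)^3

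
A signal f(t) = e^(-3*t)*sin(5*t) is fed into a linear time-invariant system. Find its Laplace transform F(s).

F(s) = 5/((s + 3)^2 + 25)

L{sin(5t)} = 5/(s^2 + 25).
By the first shifting theorem, multiplying by e^(-3t) replaces s with s + 3.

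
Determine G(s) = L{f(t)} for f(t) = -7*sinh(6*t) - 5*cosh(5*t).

By linearity of the Laplace transform, transform each term separately.
(-7)·[L{sinh(6t)} = 6/(s^2 - 36)]; (-5)·[L{cosh(5t)} = s/(s^2 - 25)].

G(s) = -5*s/(s^2 - 25) - 42/(s^2 - 36)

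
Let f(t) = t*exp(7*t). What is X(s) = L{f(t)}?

X(s) = (s - 7)^(-2)

L{t} = 1!/s^2 = 1/s^2.
By the first shifting theorem, multiplying by e^(7t) replaces s with s - 7.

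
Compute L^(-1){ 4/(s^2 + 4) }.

Since L{sin(2t)} = 2/(s^2 + 4), the inverse is sin(2*t), scaled by 2.

2*sin(2*t)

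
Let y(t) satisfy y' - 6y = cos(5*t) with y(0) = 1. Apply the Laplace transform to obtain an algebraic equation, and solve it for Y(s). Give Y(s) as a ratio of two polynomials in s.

Y(s) = (s^2 + s + 25)/(s^3 - 6*s^2 + 25*s - 150)

Transform both sides with L{·}.
The derivative rules (L{y'} = sY - y(0) = sY - 1) turn the left side into (s - 6)Y - (1).
The right side is L{cos(5*t)} = s/(s^2 + 25).
So (s - 6)Y = s/(s^2 + 25) + (1).
Isolate Y and clear denominators.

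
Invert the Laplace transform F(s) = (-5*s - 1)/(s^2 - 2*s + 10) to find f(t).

f(t) = -2*exp(t)*sin(3*t) - 5*exp(t)*cos(3*t)

Complete the square in the denominator: s^2 - 2*s + 10 = (s - 1)^2 + 3^2.
Split the numerator to match: -5*s - 1 = -5·(s - 1) - 2·3.
Invert each term: -5·(s - 1)/((s - 1)^2 + 9) ↔ -5e^(t)cos(3t); -2·3/((s - 1)^2 + 9) ↔ -2e^(t)sin(3t).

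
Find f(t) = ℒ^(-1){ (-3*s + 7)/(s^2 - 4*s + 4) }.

f(t) = t*exp(2*t) - 3*exp(2*t)

Factor the denominator: s^2 - 4*s + 4 = (s - 2)^2.
Partial fraction decomposition gives [-3/(s - 2)] + [(s - 2)^(-2)].
Invert each term: -3/(s - 2) ↔ -3e^(2t); 1/(s - 2)^2 ↔ t·e^(2t).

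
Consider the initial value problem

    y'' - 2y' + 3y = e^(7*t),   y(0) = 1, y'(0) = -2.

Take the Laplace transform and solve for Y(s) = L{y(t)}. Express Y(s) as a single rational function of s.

Y(s) = (s^2 - 11*s + 29)/(s^3 - 9*s^2 + 17*s - 21)

Apply the Laplace transform to the equation.
With L{y''} = s^2 Y - s·y(0) - y'(0) and L{y'} = sY - y(0), with y(0) = 1, y'(0) = -2: the LHS transforms to (s^2 - 2*s + 3)Y - (s - 4).
The right side is L{e^(7*t)} = 1/(s - 7).
So (s^2 - 2*s + 3)Y = 1/(s - 7) + (s - 4).
Divide through and combine into a single rational function.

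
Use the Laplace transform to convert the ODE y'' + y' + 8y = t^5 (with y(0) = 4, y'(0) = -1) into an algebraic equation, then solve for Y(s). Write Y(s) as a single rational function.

Laplace-transform each side.
The derivative rules (L{y''} = s^2 Y - s·y(0) - y'(0) and L{y'} = sY - y(0), with y(0) = 4, y'(0) = -1) turn the left side into (s^2 + s + 8)Y - (4*s + 3).
The right side is L{t^5} = 120/s^6.
So (s^2 + s + 8)Y = 120/s^6 + (4*s + 3).
Isolate Y and clear denominators.

Y(s) = (4*s^7 + 3*s^6 + 120)/(s^8 + s^7 + 8*s^6)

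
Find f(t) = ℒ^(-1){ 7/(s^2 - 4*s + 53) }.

f(t) = exp(2*t)*sin(7*t)

Rewrite the denominator: s^2 - 4*s + 53 = (s - 2)^2 + 49.
The form in (s - 2) signals a first-shifting-theorem factor e^(2t).
Since L{sin(7t)} = 7/(s^2 + 49), the inverse is exp(2*t)*sin(7*t).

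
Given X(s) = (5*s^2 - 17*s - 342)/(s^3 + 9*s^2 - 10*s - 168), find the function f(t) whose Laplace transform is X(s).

f(t) = -3*exp(4*t) + 6*exp(-6*t) + 2*exp(-7*t)

Factor the denominator: s^3 + 9*s^2 - 10*s - 168 = (s - 4)*(s + 6)*(s + 7).
Partial fraction decomposition gives [6/(s + 6)] + [-3/(s - 4)] + [2/(s + 7)].
Invert each term: 6/(s + 6) ↔ 6e^(-6t); -3/(s - 4) ↔ -3e^(4t); 2/(s + 7) ↔ 2e^(-7t).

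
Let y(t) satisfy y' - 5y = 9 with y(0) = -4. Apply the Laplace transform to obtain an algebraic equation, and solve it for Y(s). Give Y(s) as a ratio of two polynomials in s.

Laplace-transform each side.
With L{y'} = sY - y(0) = sY - (-4): the LHS transforms to (s - 5)Y - (-4).
The right side is L{9} = 9/s.
So (s - 5)Y = 9/s + (-4).
Isolate Y and clear denominators.

Y(s) = (-4*s + 9)/(s^2 - 5*s)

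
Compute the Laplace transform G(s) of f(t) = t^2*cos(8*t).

G(s) = 2*s*(s^2 - 192)/(s^2 + 64)^3

L{cos(8t)} = s/(s^2 + 64).
Then apply L{t^2·g(t)} = (-1)^2 d^2/ds^2[H(s)] with H(s) = s/(s^2 + 64):
differentiating 2 times and applying the sign gives 2*s*(s^2 - 192)/(s^2 + 64)^3.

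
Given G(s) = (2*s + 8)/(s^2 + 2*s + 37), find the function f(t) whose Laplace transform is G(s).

Complete the square in the denominator: s^2 + 2*s + 37 = (s + 1)^2 + 6^2.
Split the numerator to match: 2*s + 8 = 2·(s + 1) + 1·6.
Invert each term: 2·(s + 1)/((s + 1)^2 + 36) ↔ 2e^(-t)cos(6t); 1·6/((s + 1)^2 + 36) ↔ e^(-t)sin(6t).

f(t) = exp(-t)*sin(6*t) + 2*exp(-t)*cos(6*t)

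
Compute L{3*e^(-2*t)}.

L{3} = 3/s.
By the first shifting theorem, multiplying by e^(-2t) replaces s with s + 2.

3/(s + 2)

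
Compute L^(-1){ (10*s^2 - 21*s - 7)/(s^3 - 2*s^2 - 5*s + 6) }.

2*exp(3*t) + 3*exp(t) + 5*exp(-2*t)

Factor the denominator: s^3 - 2*s^2 - 5*s + 6 = (s - 3)*(s - 1)*(s + 2).
Partial fraction decomposition gives [3/(s - 1)] + [2/(s - 3)] + [5/(s + 2)].
Invert each term: 3/(s - 1) ↔ 3e^(t); 2/(s - 3) ↔ 2e^(3t); 5/(s + 2) ↔ 5e^(-2t).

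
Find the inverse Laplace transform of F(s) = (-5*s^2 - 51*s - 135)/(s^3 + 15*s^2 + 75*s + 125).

-5*t^2*exp(-5*t)/2 - t*exp(-5*t) - 5*exp(-5*t)

Factor the denominator: s^3 + 15*s^2 + 75*s + 125 = (s + 5)^3.
Partial fraction decomposition gives [-5/(s + 5)] + [-1/(s + 5)^2] + [-5/(s + 5)^3].
Invert each term: -5/(s + 5) ↔ -5e^(-5t); -1/(s + 5)^2 ↔ -t·e^(-5t); -5/(s + 5)^3 ↔ (-5/2)t^2·e^(-5t).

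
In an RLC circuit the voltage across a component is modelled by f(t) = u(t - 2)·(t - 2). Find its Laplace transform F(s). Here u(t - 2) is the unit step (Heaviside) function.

F(s) = exp(-2*s)/s^2

By the second shifting theorem, L{u(t - c)·g(t - c)} = e^(-cs)·G(s) with c = 2 and G(s) = L{g(t)}.
L{t} = 1!/s^2 = 1/s^2.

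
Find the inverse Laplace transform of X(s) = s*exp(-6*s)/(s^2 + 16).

The factor e^(-6s) signals a time shift by c = 6 (second shifting theorem).
L{cos(4t)} = s/(s^2 + 16), so L^-1{s/(s^2 + 16)} = cos(4*t).
Hence the inverse is u(t - 6) times that function evaluated at t - 6.

Heaviside(t - 6)*(cos(4*t - 24))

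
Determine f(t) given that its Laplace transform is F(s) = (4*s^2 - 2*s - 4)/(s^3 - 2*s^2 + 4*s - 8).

Factor the denominator: s^3 - 2*s^2 + 4*s - 8 = (s - 2)*(s^2 + 4).
Partial fraction decomposition gives [1/(s - 2)] + [3*s/(s^2 + 4)] + [4/(s^2 + 4)].
Invert each term: 1/(s - 2) ↔ e^(2t); 3·s/(s^2 + 4) ↔ 3cos(2t); 2·2/(s^2 + 4) ↔ 2sin(2t).

f(t) = exp(2*t) + 2*sin(2*t) + 3*cos(2*t)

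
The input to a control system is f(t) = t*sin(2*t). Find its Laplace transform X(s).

L{sin(2t)} = 2/(s^2 + 4).
Then apply L{t·g(t)} = -d/ds[G(s)] with G(s) = 2/(s^2 + 4):
differentiating 1 time and applying the sign gives 4*s/(s^2 + 4)^2.

X(s) = 4*s/(s^2 + 4)^2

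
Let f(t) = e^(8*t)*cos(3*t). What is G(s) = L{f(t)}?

L{cos(3t)} = s/(s^2 + 9).
By the first shifting theorem, multiplying by e^(8t) replaces s with s - 8.

G(s) = (s - 8)/((s - 8)^2 + 9)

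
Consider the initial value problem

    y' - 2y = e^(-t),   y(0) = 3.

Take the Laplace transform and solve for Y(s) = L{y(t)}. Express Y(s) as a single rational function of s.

Y(s) = (3*s + 4)/(s^2 - s - 2)

Apply the Laplace transform to the equation.
The derivative rules (L{y'} = sY - y(0) = sY - 3) turn the left side into (s - 2)Y - (3).
The right side is L{e^(-t)} = 1/(s + 1).
So (s - 2)Y = 1/(s + 1) + (3).
Solve for Y(s) and write it as one ratio of polynomials.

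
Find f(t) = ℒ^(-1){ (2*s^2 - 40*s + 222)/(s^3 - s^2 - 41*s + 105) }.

Factor the denominator: s^3 - s^2 - 41*s + 105 = (s - 5)*(s - 3)*(s + 7).
Partial fraction decomposition gives [3/(s - 5)] + [5/(s + 7)] + [-6/(s - 3)].
Invert each term: 3/(s - 5) ↔ 3e^(5t); 5/(s + 7) ↔ 5e^(-7t); -6/(s - 3) ↔ -6e^(3t).

f(t) = 3*exp(5*t) - 6*exp(3*t) + 5*exp(-7*t)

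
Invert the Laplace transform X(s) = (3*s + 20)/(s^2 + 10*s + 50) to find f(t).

f(t) = exp(-5*t)*sin(5*t) + 3*exp(-5*t)*cos(5*t)

Complete the square in the denominator: s^2 + 10*s + 50 = (s + 5)^2 + 5^2.
Split the numerator to match: 3*s + 20 = 3·(s + 5) + 1·5.
Invert each term: 3·(s + 5)/((s + 5)^2 + 25) ↔ 3e^(-5t)cos(5t); 1·5/((s + 5)^2 + 25) ↔ e^(-5t)sin(5t).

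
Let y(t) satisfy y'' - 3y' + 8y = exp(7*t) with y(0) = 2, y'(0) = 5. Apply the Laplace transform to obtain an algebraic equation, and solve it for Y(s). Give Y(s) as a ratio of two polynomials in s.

Y(s) = (2*s^2 - 15*s + 8)/(s^3 - 10*s^2 + 29*s - 56)

Transform both sides with L{·}.
Using L{y''} = s^2 Y - s·y(0) - y'(0) and L{y'} = sY - y(0), with y(0) = 2, y'(0) = 5, the left side becomes (s^2 - 3*s + 8)Y - (2*s - 1).
The right side is L{exp(7*t)} = 1/(s - 7).
So (s^2 - 3*s + 8)Y = 1/(s - 7) + (2*s - 1).
Solve for Y(s) and write it as one ratio of polynomials.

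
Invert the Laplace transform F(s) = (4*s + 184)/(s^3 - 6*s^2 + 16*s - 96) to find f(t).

f(t) = 4*exp(6*t) - 5*sin(4*t) - 4*cos(4*t)

Factor the denominator: s^3 - 6*s^2 + 16*s - 96 = (s - 6)*(s^2 + 16).
Partial fraction decomposition gives [4/(s - 6)] + [-4*s/(s^2 + 16)] + [-20/(s^2 + 16)].
Invert each term: 4/(s - 6) ↔ 4e^(6t); -4·s/(s^2 + 16) ↔ -4cos(4t); -5·4/(s^2 + 16) ↔ -5sin(4t).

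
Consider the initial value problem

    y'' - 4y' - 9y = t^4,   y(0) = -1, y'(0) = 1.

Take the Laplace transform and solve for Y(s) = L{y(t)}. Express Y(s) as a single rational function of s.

Y(s) = (-s^6 + 5*s^5 + 24)/(s^7 - 4*s^6 - 9*s^5)

Take the Laplace transform of both sides.
The derivative rules (L{y''} = s^2 Y - s·y(0) - y'(0) and L{y'} = sY - y(0), with y(0) = -1, y'(0) = 1) turn the left side into (s^2 - 4*s - 9)Y - (-s + 5).
The right side is L{t^4} = 24/s^5.
So (s^2 - 4*s - 9)Y = 24/s^5 + (-s + 5).
Isolate Y and clear denominators.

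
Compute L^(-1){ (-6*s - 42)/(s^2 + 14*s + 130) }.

-6*exp(-7*t)*cos(9*t)

Rewrite the denominator: s^2 + 14*s + 130 = (s + 7)^2 + 81.
The form in (s + 7) signals a first-shifting-theorem factor e^(-7t).
Since L{cos(9t)} = s/(s^2 + 81), the inverse is e^(-7*t)*cos(9*t), scaled by -6.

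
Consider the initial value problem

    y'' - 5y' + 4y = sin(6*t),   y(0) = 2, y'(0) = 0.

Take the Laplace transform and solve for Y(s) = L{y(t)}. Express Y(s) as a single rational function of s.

Apply the Laplace transform to the equation.
The derivative rules (L{y''} = s^2 Y - s·y(0) - y'(0) and L{y'} = sY - y(0), with y(0) = 2, y'(0) = 0) turn the left side into (s^2 - 5*s + 4)Y - (2*s - 10).
The right side is L{sin(6*t)} = 6/(s^2 + 36).
So (s^2 - 5*s + 4)Y = 6/(s^2 + 36) + (2*s - 10).
Isolate Y and clear denominators.

Y(s) = (2*s^3 - 10*s^2 + 72*s - 354)/(s^4 - 5*s^3 + 40*s^2 - 180*s + 144)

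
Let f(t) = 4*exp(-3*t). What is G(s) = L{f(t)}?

G(s) = 4/(s + 3)

L{4} = 4/s.
By the first shifting theorem, multiplying by e^(-3t) replaces s with s + 3.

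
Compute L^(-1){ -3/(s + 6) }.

-3*exp(-6*t)

Since L{e^(-6t)} = 1/(s + 6), the inverse is e^(-6*t), scaled by -3.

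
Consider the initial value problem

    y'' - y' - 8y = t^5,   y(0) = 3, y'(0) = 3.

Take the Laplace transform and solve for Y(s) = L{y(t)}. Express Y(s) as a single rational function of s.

Y(s) = (3*s^7 + 120)/(s^8 - s^7 - 8*s^6)

Take the Laplace transform of both sides.
With L{y''} = s^2 Y - s·y(0) - y'(0) and L{y'} = sY - y(0), with y(0) = 3, y'(0) = 3: the LHS transforms to (s^2 - s - 8)Y - (3*s).
The right side is L{t^5} = 120/s^6.
So (s^2 - s - 8)Y = 120/s^6 + (3*s).
Solve for Y(s) and write it as one ratio of polynomials.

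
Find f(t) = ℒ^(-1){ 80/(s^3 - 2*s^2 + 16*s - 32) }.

Factor the denominator: s^3 - 2*s^2 + 16*s - 32 = (s - 2)*(s^2 + 16).
Partial fraction decomposition gives [4/(s - 2)] + [-4*s/(s^2 + 16)] + [-8/(s^2 + 16)].
Invert each term: 4/(s - 2) ↔ 4e^(2t); -4·s/(s^2 + 16) ↔ -4cos(4t); -2·4/(s^2 + 16) ↔ -2sin(4t).

f(t) = 4*exp(2*t) - 2*sin(4*t) - 4*cos(4*t)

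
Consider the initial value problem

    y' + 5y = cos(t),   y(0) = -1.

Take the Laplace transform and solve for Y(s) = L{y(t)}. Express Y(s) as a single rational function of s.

Y(s) = (-s^2 + s - 1)/(s^3 + 5*s^2 + s + 5)

Apply the Laplace transform to the equation.
With L{y'} = sY - y(0) = sY - (-1): the LHS transforms to (s + 5)Y - (-1).
The right side is L{cos(t)} = s/(s^2 + 1).
So (s + 5)Y = s/(s^2 + 1) + (-1).
Solve for Y(s) and write it as one ratio of polynomials.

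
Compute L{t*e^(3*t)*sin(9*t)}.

18*(s - 3)/(s^2 - 6*s + 90)^2

L{sin(9t)} = 9/(s^2 + 81).
Multiplying by e^(3t) shifts s → s - 3, so L{e^(3*t)*sin(9*t)} = 9/((s - 3)^2 + 81).
Then apply L{t·g(t)} = -d/ds[H(s)] with H(s) = 9/((s - 3)^2 + 81):
differentiating 1 time and applying the sign gives 18*(s - 3)/(s^2 - 6*s + 90)^2.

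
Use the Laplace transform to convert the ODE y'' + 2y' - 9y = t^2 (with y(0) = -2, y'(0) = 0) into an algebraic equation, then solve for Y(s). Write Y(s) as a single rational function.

Y(s) = (-2*s^4 - 4*s^3 + 2)/(s^5 + 2*s^4 - 9*s^3)

Transform both sides with L{·}.
With L{y''} = s^2 Y - s·y(0) - y'(0) and L{y'} = sY - y(0), with y(0) = -2, y'(0) = 0: the LHS transforms to (s^2 + 2*s - 9)Y - (-2*s - 4).
The right side is L{t^2} = 2/s^3.
So (s^2 + 2*s - 9)Y = 2/s^3 + (-2*s - 4).
Isolate Y and clear denominators.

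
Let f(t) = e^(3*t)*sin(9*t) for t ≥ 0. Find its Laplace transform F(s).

L{sin(9t)} = 9/(s^2 + 81).
By the first shifting theorem, multiplying by e^(3t) replaces s with s - 3.

F(s) = 9/((s - 3)^2 + 81)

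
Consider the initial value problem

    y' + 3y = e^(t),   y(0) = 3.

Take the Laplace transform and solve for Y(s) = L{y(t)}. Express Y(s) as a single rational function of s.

Y(s) = (3*s - 2)/(s^2 + 2*s - 3)

Laplace-transform each side.
Using L{y'} = sY - y(0) = sY - 3, the left side becomes (s + 3)Y - (3).
The right side is L{e^(t)} = 1/(s - 1).
So (s + 3)Y = 1/(s - 1) + (3).
Solve for Y(s) and write it as one ratio of polynomials.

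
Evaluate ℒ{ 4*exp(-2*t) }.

L{4} = 4/s.
By the first shifting theorem, multiplying by e^(-2t) replaces s with s + 2.

4/(s + 2)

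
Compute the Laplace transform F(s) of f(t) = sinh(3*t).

F(s) = 3/(s^2 - 9)

L{sinh(3t)} = 3/(s^2 - 9).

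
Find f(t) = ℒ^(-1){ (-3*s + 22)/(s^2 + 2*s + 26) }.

Complete the square in the denominator: s^2 + 2*s + 26 = (s + 1)^2 + 5^2.
Split the numerator to match: -3*s + 22 = -3·(s + 1) + 5·5.
Invert each term: -3·(s + 1)/((s + 1)^2 + 25) ↔ -3e^(-t)cos(5t); 5·5/((s + 1)^2 + 25) ↔ 5e^(-t)sin(5t).

f(t) = 5*exp(-t)*sin(5*t) - 3*exp(-t)*cos(5*t)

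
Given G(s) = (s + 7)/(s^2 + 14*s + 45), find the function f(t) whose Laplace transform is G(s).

Rewrite the denominator: s^2 + 14*s + 45 = (s + 7)^2 - 4.
The form in (s + 7) signals a first-shifting-theorem factor e^(-7t).
Since L{cosh(2t)} = s/(s^2 - 4), the inverse is e^(-7*t)*cosh(2*t).

f(t) = exp(-7*t)*cosh(2*t)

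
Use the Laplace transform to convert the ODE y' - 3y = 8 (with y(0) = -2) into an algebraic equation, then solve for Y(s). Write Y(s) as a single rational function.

Y(s) = (-2*s + 8)/(s^2 - 3*s)

Transform both sides with L{·}.
Using L{y'} = sY - y(0) = sY - (-2), the left side becomes (s - 3)Y - (-2).
The right side is L{8} = 8/s.
So (s - 3)Y = 8/s + (-2).
Isolate Y and clear denominators.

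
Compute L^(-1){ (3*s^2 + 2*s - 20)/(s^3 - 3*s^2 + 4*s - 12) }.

exp(3*t) + 4*sin(2*t) + 2*cos(2*t)

Factor the denominator: s^3 - 3*s^2 + 4*s - 12 = (s - 3)*(s^2 + 4).
Partial fraction decomposition gives [1/(s - 3)] + [2*s/(s^2 + 4)] + [8/(s^2 + 4)].
Invert each term: 1/(s - 3) ↔ e^(3t); 2·s/(s^2 + 4) ↔ 2cos(2t); 4·2/(s^2 + 4) ↔ 4sin(2t).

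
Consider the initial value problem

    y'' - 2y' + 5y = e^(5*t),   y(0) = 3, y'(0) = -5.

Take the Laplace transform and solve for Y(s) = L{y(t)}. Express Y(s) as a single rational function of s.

Transform both sides with L{·}.
Using L{y''} = s^2 Y - s·y(0) - y'(0) and L{y'} = sY - y(0), with y(0) = 3, y'(0) = -5, the left side becomes (s^2 - 2*s + 5)Y - (3*s - 11).
The right side is L{e^(5*t)} = 1/(s - 5).
So (s^2 - 2*s + 5)Y = 1/(s - 5) + (3*s - 11).
Solve for Y(s) and write it as one ratio of polynomials.

Y(s) = (3*s^2 - 26*s + 56)/(s^3 - 7*s^2 + 15*s - 25)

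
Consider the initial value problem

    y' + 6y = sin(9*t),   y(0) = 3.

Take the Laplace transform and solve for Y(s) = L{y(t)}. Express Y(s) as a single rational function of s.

Apply the Laplace transform to the equation.
With L{y'} = sY - y(0) = sY - 3: the LHS transforms to (s + 6)Y - (3).
The right side is L{sin(9*t)} = 9/(s^2 + 81).
So (s + 6)Y = 9/(s^2 + 81) + (3).
Divide through and combine into a single rational function.

Y(s) = (3*s^2 + 252)/(s^3 + 6*s^2 + 81*s + 486)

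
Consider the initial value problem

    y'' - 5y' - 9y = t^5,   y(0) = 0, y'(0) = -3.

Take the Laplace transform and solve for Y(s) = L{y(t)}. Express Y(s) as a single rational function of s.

Y(s) = (-3*s^6 + 120)/(s^8 - 5*s^7 - 9*s^6)

Take the Laplace transform of both sides.
The derivative rules (L{y''} = s^2 Y - s·y(0) - y'(0) and L{y'} = sY - y(0), with y(0) = 0, y'(0) = -3) turn the left side into (s^2 - 5*s - 9)Y - (-3).
The right side is L{t^5} = 120/s^6.
So (s^2 - 5*s - 9)Y = 120/s^6 + (-3).
Isolate Y and clear denominators.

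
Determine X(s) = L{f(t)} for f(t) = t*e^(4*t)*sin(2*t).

X(s) = 4*(s - 4)/(s^2 - 8*s + 20)^2

L{sin(2t)} = 2/(s^2 + 4).
Multiplying by e^(4t) shifts s → s - 4, so L{e^(4*t)*sin(2*t)} = 2/((s - 4)^2 + 4).
Then apply L{t·g(t)} = -d/ds[G(s)] with G(s) = 2/((s - 4)^2 + 4):
differentiating 1 time and applying the sign gives 4*(s - 4)/(s^2 - 8*s + 20)^2.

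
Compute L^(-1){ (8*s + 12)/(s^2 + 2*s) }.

Factor the denominator: s^2 + 2*s = s*(s + 2).
Partial fraction decomposition gives [2/(s + 2)] + [6/s].
Invert each term: 2/(s + 2) ↔ 2e^(-2t); 6/(s - 0) ↔ 6e^(0t).

6 + 2*exp(-2*t)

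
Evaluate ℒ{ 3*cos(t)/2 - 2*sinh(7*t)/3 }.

3*s/(2*(s^2 + 1)) - 14/(3*(s^2 - 49))

The transform is linear, so treat each term independently.
(-2/3)·[L{sinh(7t)} = 7/(s^2 - 49)]; (3/2)·[L{cos(t)} = s/(s^2 + 1)].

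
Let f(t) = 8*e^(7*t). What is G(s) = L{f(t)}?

G(s) = 8/(s - 7)

L{8} = 8/s.
By the first shifting theorem, multiplying by e^(7t) replaces s with s - 7.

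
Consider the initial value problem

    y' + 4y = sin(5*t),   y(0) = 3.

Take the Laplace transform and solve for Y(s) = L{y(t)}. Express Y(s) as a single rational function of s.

Transform both sides with L{·}.
Using L{y'} = sY - y(0) = sY - 3, the left side becomes (s + 4)Y - (3).
The right side is L{sin(5*t)} = 5/(s^2 + 25).
So (s + 4)Y = 5/(s^2 + 25) + (3).
Solve for Y(s) and write it as one ratio of polynomials.

Y(s) = (3*s^2 + 80)/(s^3 + 4*s^2 + 25*s + 100)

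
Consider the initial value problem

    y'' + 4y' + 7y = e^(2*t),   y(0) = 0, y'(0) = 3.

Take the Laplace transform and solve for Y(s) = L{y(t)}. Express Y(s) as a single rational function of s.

Apply the Laplace transform to the equation.
Using L{y''} = s^2 Y - s·y(0) - y'(0) and L{y'} = sY - y(0), with y(0) = 0, y'(0) = 3, the left side becomes (s^2 + 4*s + 7)Y - (3).
The right side is L{e^(2*t)} = 1/(s - 2).
So (s^2 + 4*s + 7)Y = 1/(s - 2) + (3).
Solve for Y(s) and write it as one ratio of polynomials.

Y(s) = (3*s - 5)/(s^3 + 2*s^2 - s - 14)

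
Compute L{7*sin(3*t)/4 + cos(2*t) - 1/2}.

Apply the Laplace transform termwise.
L{-1/2} = (-1/2)/s; L{cos(2t)} = s/(s^2 + 4); (7/4)·[L{sin(3t)} = 3/(s^2 + 9)].

s/(s^2 + 4) + 21/(4*(s^2 + 9)) - 1/(2*s)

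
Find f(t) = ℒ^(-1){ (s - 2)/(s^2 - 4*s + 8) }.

f(t) = exp(2*t)*cos(2*t)

Rewrite the denominator: s^2 - 4*s + 8 = (s - 2)^2 + 4.
The form in (s - 2) signals a first-shifting-theorem factor e^(2t).
Since L{cos(2t)} = s/(s^2 + 4), the inverse is exp(2*t)*cos(2*t).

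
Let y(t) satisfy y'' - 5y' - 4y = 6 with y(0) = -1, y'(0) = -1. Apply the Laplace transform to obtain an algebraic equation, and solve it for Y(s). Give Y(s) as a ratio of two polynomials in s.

Y(s) = (-s^2 + 4*s + 6)/(s^3 - 5*s^2 - 4*s)

Transform both sides with L{·}.
Using L{y''} = s^2 Y - s·y(0) - y'(0) and L{y'} = sY - y(0), with y(0) = -1, y'(0) = -1, the left side becomes (s^2 - 5*s - 4)Y - (-s + 4).
The right side is L{6} = 6/s.
So (s^2 - 5*s - 4)Y = 6/s + (-s + 4).
Divide through and combine into a single rational function.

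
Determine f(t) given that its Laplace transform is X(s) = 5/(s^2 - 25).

Since L{sinh(5t)} = 5/(s^2 - 25), the inverse is sinh(5*t).

f(t) = sinh(5*t)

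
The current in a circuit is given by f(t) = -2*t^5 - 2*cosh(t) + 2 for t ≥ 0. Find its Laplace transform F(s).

F(s) = -2*s/(s^2 - 1) + 2/s - 240/s^6

By linearity of the Laplace transform, transform each term separately.
(-2)·[L{cosh(t)} = s/(s^2 - 1)]; L{2} = 2/s; (-2)·[L{t^5} = 5!/s^6 = 120/s^6].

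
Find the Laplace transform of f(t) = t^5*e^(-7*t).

L{t^5} = 5!/s^6 = 120/s^6.
By the first shifting theorem, multiplying by e^(-7t) replaces s with s + 7.

120/(s + 7)^6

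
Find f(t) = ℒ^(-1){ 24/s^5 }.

f(t) = t^4

Since L{t^4} = 4!/s^5 = 24/s^5, the inverse is t^4.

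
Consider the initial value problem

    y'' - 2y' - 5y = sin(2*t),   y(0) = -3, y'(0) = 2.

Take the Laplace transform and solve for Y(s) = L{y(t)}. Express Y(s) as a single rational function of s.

Y(s) = (-3*s^3 + 8*s^2 - 12*s + 34)/(s^4 - 2*s^3 - s^2 - 8*s - 20)

Transform both sides with L{·}.
With L{y''} = s^2 Y - s·y(0) - y'(0) and L{y'} = sY - y(0), with y(0) = -3, y'(0) = 2: the LHS transforms to (s^2 - 2*s - 5)Y - (-3*s + 8).
The right side is L{sin(2*t)} = 2/(s^2 + 4).
So (s^2 - 2*s - 5)Y = 2/(s^2 + 4) + (-3*s + 8).
Isolate Y and clear denominators.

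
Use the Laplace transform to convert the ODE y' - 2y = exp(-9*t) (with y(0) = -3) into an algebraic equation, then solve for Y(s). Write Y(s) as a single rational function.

Y(s) = (-3*s - 26)/(s^2 + 7*s - 18)

Transform both sides with L{·}.
With L{y'} = sY - y(0) = sY - (-3): the LHS transforms to (s - 2)Y - (-3).
The right side is L{exp(-9*t)} = 1/(s + 9).
So (s - 2)Y = 1/(s + 9) + (-3).
Isolate Y and clear denominators.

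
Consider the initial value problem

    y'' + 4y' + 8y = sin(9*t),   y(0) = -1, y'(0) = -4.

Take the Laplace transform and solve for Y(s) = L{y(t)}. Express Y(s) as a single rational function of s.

Y(s) = (-s^3 - 8*s^2 - 81*s - 639)/(s^4 + 4*s^3 + 89*s^2 + 324*s + 648)

Laplace-transform each side.
With L{y''} = s^2 Y - s·y(0) - y'(0) and L{y'} = sY - y(0), with y(0) = -1, y'(0) = -4: the LHS transforms to (s^2 + 4*s + 8)Y - (-s - 8).
The right side is L{sin(9*t)} = 9/(s^2 + 81).
So (s^2 + 4*s + 8)Y = 9/(s^2 + 81) + (-s - 8).
Divide through and combine into a single rational function.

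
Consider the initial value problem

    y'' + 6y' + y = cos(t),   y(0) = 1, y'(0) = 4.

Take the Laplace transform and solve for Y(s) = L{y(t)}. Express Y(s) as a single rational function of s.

Transform both sides with L{·}.
Using L{y''} = s^2 Y - s·y(0) - y'(0) and L{y'} = sY - y(0), with y(0) = 1, y'(0) = 4, the left side becomes (s^2 + 6*s + 1)Y - (s + 10).
The right side is L{cos(t)} = s/(s^2 + 1).
So (s^2 + 6*s + 1)Y = s/(s^2 + 1) + (s + 10).
Solve for Y(s) and write it as one ratio of polynomials.

Y(s) = (s^3 + 10*s^2 + 2*s + 10)/(s^4 + 6*s^3 + 2*s^2 + 6*s + 1)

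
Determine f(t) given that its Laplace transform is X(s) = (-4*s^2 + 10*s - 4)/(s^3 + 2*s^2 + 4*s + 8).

f(t) = 4*sin(2*t) + cos(2*t) - 5*exp(-2*t)

Factor the denominator: s^3 + 2*s^2 + 4*s + 8 = (s + 2)*(s^2 + 4).
Partial fraction decomposition gives [-5/(s + 2)] + [s/(s^2 + 4)] + [8/(s^2 + 4)].
Invert each term: -5/(s + 2) ↔ -5e^(-2t); 1·s/(s^2 + 4) ↔ cos(2t); 4·2/(s^2 + 4) ↔ 4sin(2t).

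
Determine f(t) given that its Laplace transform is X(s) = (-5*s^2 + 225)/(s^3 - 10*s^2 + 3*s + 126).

f(t) = -2*exp(7*t) - 5*exp(6*t) + 2*exp(-3*t)

Factor the denominator: s^3 - 10*s^2 + 3*s + 126 = (s - 7)*(s - 6)*(s + 3).
Partial fraction decomposition gives [-2/(s - 7)] + [2/(s + 3)] + [-5/(s - 6)].
Invert each term: -2/(s - 7) ↔ -2e^(7t); 2/(s + 3) ↔ 2e^(-3t); -5/(s - 6) ↔ -5e^(6t).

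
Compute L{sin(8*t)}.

8/(s^2 + 64)

L{sin(8t)} = 8/(s^2 + 64).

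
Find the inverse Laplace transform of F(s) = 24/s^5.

Since L{t^4} = 4!/s^5 = 24/s^5, the inverse is t^4.

t^4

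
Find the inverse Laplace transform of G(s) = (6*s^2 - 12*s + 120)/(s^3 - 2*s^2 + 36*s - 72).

Factor the denominator: s^3 - 2*s^2 + 36*s - 72 = (s - 2)*(s^2 + 36).
Partial fraction decomposition gives [3/(s - 2)] + [3*s/(s^2 + 36)] + [-6/(s^2 + 36)].
Invert each term: 3/(s - 2) ↔ 3e^(2t); 3·s/(s^2 + 36) ↔ 3cos(6t); -1·6/(s^2 + 36) ↔ -sin(6t).

3*exp(2*t) - sin(6*t) + 3*cos(6*t)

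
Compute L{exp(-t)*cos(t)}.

(s + 1)/((s + 1)^2 + 1)

L{cos(t)} = s/(s^2 + 1).
By the first shifting theorem, multiplying by e^(-t) replaces s with s + 1.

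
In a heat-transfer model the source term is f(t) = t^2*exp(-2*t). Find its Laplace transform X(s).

X(s) = 2/(s + 2)^3

L{e^(-2t)} = 1/(s + 2).
Then apply L{t^2·g(t)} = (-1)^2 d^2/ds^2[G(s)] with G(s) = 1/(s + 2):
differentiating 2 times and applying the sign gives 2/(s + 2)^3.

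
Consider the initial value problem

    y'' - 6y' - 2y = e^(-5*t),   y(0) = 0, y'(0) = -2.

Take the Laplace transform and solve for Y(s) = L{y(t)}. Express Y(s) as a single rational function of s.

Laplace-transform each side.
With L{y''} = s^2 Y - s·y(0) - y'(0) and L{y'} = sY - y(0), with y(0) = 0, y'(0) = -2: the LHS transforms to (s^2 - 6*s - 2)Y - (-2).
The right side is L{e^(-5*t)} = 1/(s + 5).
So (s^2 - 6*s - 2)Y = 1/(s + 5) + (-2).
Solve for Y(s) and write it as one ratio of polynomials.

Y(s) = (-2*s - 9)/(s^3 - s^2 - 32*s - 10)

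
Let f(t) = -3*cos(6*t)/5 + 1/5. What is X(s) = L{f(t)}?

X(s) = -3*s/(5*(s^2 + 36)) + 1/(5*s)

The transform is linear, so treat each term independently.
(-3/5)·[L{cos(6t)} = s/(s^2 + 36)]; L{1/5} = (1/5)/s.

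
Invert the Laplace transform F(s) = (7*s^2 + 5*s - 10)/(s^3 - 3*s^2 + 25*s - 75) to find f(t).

Factor the denominator: s^3 - 3*s^2 + 25*s - 75 = (s - 3)*(s^2 + 25).
Partial fraction decomposition gives [2/(s - 3)] + [5*s/(s^2 + 25)] + [20/(s^2 + 25)].
Invert each term: 2/(s - 3) ↔ 2e^(3t); 5·s/(s^2 + 25) ↔ 5cos(5t); 4·5/(s^2 + 25) ↔ 4sin(5t).

f(t) = 2*exp(3*t) + 4*sin(5*t) + 5*cos(5*t)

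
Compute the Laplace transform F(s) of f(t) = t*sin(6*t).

L{sin(6t)} = 6/(s^2 + 36).
Then apply L{t·g(t)} = -d/ds[G(s)] with G(s) = 6/(s^2 + 36):
differentiating 1 time and applying the sign gives 12*s/(s^2 + 36)^2.

F(s) = 12*s/(s^2 + 36)^2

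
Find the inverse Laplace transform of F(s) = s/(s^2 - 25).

Since L{cosh(5t)} = s/(s^2 - 25), the inverse is cosh(5*t).

cosh(5*t)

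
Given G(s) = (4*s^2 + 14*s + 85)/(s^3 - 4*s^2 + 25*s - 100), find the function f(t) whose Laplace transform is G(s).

Factor the denominator: s^3 - 4*s^2 + 25*s - 100 = (s - 4)*(s^2 + 25).
Partial fraction decomposition gives [5/(s - 4)] + [-s/(s^2 + 25)] + [10/(s^2 + 25)].
Invert each term: 5/(s - 4) ↔ 5e^(4t); -1·s/(s^2 + 25) ↔ -cos(5t); 2·5/(s^2 + 25) ↔ 2sin(5t).

f(t) = 5*exp(4*t) + 2*sin(5*t) - cos(5*t)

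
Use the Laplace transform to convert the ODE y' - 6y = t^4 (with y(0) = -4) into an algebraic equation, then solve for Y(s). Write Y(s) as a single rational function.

Apply the Laplace transform to the equation.
The derivative rules (L{y'} = sY - y(0) = sY - (-4)) turn the left side into (s - 6)Y - (-4).
The right side is L{t^4} = 24/s^5.
So (s - 6)Y = 24/s^5 + (-4).
Solve for Y(s) and write it as one ratio of polynomials.

Y(s) = (-4*s^5 + 24)/(s^6 - 6*s^5)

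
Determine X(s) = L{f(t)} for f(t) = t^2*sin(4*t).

X(s) = 8*(3*s^2 - 16)/(s^2 + 16)^3

L{sin(4t)} = 4/(s^2 + 16).
Then apply L{t^2·g(t)} = (-1)^2 d^2/ds^2[G(s)] with G(s) = 4/(s^2 + 16):
differentiating 2 times and applying the sign gives 8*(3*s^2 - 16)/(s^2 + 16)^3.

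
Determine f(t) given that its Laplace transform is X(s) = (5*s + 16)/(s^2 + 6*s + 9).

f(t) = t*exp(-3*t) + 5*exp(-3*t)

Factor the denominator: s^2 + 6*s + 9 = (s + 3)^2.
Partial fraction decomposition gives [5/(s + 3)] + [(s + 3)^(-2)].
Invert each term: 5/(s + 3) ↔ 5e^(-3t); 1/(s + 3)^2 ↔ t·e^(-3t).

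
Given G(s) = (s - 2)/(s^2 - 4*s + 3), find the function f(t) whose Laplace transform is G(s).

f(t) = exp(2*t)*cosh(t)

Rewrite the denominator: s^2 - 4*s + 3 = (s - 2)^2 - 1.
The form in (s - 2) signals a first-shifting-theorem factor e^(2t).
Since L{cosh(t)} = s/(s^2 - 1), the inverse is e^(2*t)*cosh(t).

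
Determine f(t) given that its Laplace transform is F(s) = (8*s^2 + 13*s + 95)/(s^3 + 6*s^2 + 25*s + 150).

Factor the denominator: s^3 + 6*s^2 + 25*s + 150 = (s + 6)*(s^2 + 25).
Partial fraction decomposition gives [5/(s + 6)] + [3*s/(s^2 + 25)] + [-5/(s^2 + 25)].
Invert each term: 5/(s + 6) ↔ 5e^(-6t); 3·s/(s^2 + 25) ↔ 3cos(5t); -1·5/(s^2 + 25) ↔ -sin(5t).

f(t) = -sin(5*t) + 3*cos(5*t) + 5*exp(-6*t)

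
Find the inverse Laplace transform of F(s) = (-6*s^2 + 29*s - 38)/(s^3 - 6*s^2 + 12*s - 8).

-2*t^2*exp(2*t) + 5*t*exp(2*t) - 6*exp(2*t)

Factor the denominator: s^3 - 6*s^2 + 12*s - 8 = (s - 2)^3.
Partial fraction decomposition gives [-6/(s - 2)] + [5/(s - 2)^2] + [-4/(s - 2)^3].
Invert each term: -6/(s - 2) ↔ -6e^(2t); 5/(s - 2)^2 ↔ 5t·e^(2t); -4/(s - 2)^3 ↔ (-2)t^2·e^(2t).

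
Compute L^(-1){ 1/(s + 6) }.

Since L{e^(-6t)} = 1/(s + 6), the inverse is exp(-6*t).

exp(-6*t)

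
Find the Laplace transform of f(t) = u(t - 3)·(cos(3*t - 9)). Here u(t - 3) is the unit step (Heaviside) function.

By the second shifting theorem, L{u(t - c)·g(t - c)} = e^(-cs)·H(s) with c = 3 and H(s) = L{g(t)}.
L{cos(3t)} = s/(s^2 + 9).

s*exp(-3*s)/(s^2 + 9)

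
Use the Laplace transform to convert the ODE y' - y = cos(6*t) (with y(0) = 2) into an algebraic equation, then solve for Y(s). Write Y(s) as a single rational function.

Apply the Laplace transform to the equation.
The derivative rules (L{y'} = sY - y(0) = sY - 2) turn the left side into (s - 1)Y - (2).
The right side is L{cos(6*t)} = s/(s^2 + 36).
So (s - 1)Y = s/(s^2 + 36) + (2).
Divide through and combine into a single rational function.

Y(s) = (2*s^2 + s + 72)/(s^3 - s^2 + 36*s - 36)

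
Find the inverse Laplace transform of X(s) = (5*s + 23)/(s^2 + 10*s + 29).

-exp(-5*t)*sin(2*t) + 5*exp(-5*t)*cos(2*t)

Complete the square in the denominator: s^2 + 10*s + 29 = (s + 5)^2 + 2^2.
Split the numerator to match: 5*s + 23 = 5·(s + 5) - 1·2.
Invert each term: 5·(s + 5)/((s + 5)^2 + 4) ↔ 5e^(-5t)cos(2t); -1·2/((s + 5)^2 + 4) ↔ -e^(-5t)sin(2t).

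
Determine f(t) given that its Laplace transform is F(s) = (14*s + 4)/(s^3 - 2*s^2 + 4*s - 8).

Factor the denominator: s^3 - 2*s^2 + 4*s - 8 = (s - 2)*(s^2 + 4).
Partial fraction decomposition gives [4/(s - 2)] + [-4*s/(s^2 + 4)] + [6/(s^2 + 4)].
Invert each term: 4/(s - 2) ↔ 4e^(2t); -4·s/(s^2 + 4) ↔ -4cos(2t); 3·2/(s^2 + 4) ↔ 3sin(2t).

f(t) = 4*exp(2*t) + 3*sin(2*t) - 4*cos(2*t)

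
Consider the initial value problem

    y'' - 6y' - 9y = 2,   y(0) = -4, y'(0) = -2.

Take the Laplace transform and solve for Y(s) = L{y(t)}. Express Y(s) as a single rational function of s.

Y(s) = (-4*s^2 + 22*s + 2)/(s^3 - 6*s^2 - 9*s)

Transform both sides with L{·}.
The derivative rules (L{y''} = s^2 Y - s·y(0) - y'(0) and L{y'} = sY - y(0), with y(0) = -4, y'(0) = -2) turn the left side into (s^2 - 6*s - 9)Y - (-4*s + 22).
The right side is L{2} = 2/s.
So (s^2 - 6*s - 9)Y = 2/s + (-4*s + 22).
Solve for Y(s) and write it as one ratio of polynomials.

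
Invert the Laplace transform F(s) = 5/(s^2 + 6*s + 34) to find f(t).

Rewrite the denominator: s^2 + 6*s + 34 = (s + 3)^2 + 25.
The form in (s + 3) signals a first-shifting-theorem factor e^(-3t).
Since L{sin(5t)} = 5/(s^2 + 25), the inverse is e^(-3*t)*sin(5*t).

f(t) = exp(-3*t)*sin(5*t)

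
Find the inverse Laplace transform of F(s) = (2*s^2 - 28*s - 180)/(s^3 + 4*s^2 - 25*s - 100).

Factor the denominator: s^3 + 4*s^2 - 25*s - 100 = (s - 5)*(s + 4)*(s + 5).
Partial fraction decomposition gives [1/(s + 5)] + [4/(s + 4)] + [-3/(s - 5)].
Invert each term: 1/(s + 5) ↔ e^(-5t); 4/(s + 4) ↔ 4e^(-4t); -3/(s - 5) ↔ -3e^(5t).

-3*exp(5*t) + 4*exp(-4*t) + exp(-5*t)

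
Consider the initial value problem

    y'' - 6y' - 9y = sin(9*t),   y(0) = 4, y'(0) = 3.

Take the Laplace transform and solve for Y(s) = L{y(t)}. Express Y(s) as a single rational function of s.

Y(s) = (4*s^3 - 21*s^2 + 324*s - 1692)/(s^4 - 6*s^3 + 72*s^2 - 486*s - 729)

Transform both sides with L{·}.
With L{y''} = s^2 Y - s·y(0) - y'(0) and L{y'} = sY - y(0), with y(0) = 4, y'(0) = 3: the LHS transforms to (s^2 - 6*s - 9)Y - (4*s - 21).
The right side is L{sin(9*t)} = 9/(s^2 + 81).
So (s^2 - 6*s - 9)Y = 9/(s^2 + 81) + (4*s - 21).
Solve for Y(s) and write it as one ratio of polynomials.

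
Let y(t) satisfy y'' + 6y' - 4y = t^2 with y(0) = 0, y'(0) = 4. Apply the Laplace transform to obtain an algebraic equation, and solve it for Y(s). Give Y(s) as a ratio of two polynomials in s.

Apply the Laplace transform to the equation.
Using L{y''} = s^2 Y - s·y(0) - y'(0) and L{y'} = sY - y(0), with y(0) = 0, y'(0) = 4, the left side becomes (s^2 + 6*s - 4)Y - (4).
The right side is L{t^2} = 2/s^3.
So (s^2 + 6*s - 4)Y = 2/s^3 + (4).
Divide through and combine into a single rational function.

Y(s) = (4*s^3 + 2)/(s^5 + 6*s^4 - 4*s^3)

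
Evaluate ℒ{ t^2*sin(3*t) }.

18*(s^2 - 3)/(s^2 + 9)^3

L{sin(3t)} = 3/(s^2 + 9).
Then apply L{t^2·g(t)} = (-1)^2 d^2/ds^2[G(s)] with G(s) = 3/(s^2 + 9):
differentiating 2 times and applying the sign gives 18*(s^2 - 3)/(s^2 + 9)^3.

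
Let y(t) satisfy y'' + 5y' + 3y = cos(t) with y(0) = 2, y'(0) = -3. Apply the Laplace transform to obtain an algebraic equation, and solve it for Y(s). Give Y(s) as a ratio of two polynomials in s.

Apply the Laplace transform to the equation.
Using L{y''} = s^2 Y - s·y(0) - y'(0) and L{y'} = sY - y(0), with y(0) = 2, y'(0) = -3, the left side becomes (s^2 + 5*s + 3)Y - (2*s + 7).
The right side is L{cos(t)} = s/(s^2 + 1).
So (s^2 + 5*s + 3)Y = s/(s^2 + 1) + (2*s + 7).
Solve for Y(s) and write it as one ratio of polynomials.

Y(s) = (2*s^3 + 7*s^2 + 3*s + 7)/(s^4 + 5*s^3 + 4*s^2 + 5*s + 3)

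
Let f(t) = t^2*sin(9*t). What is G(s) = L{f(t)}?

L{sin(9t)} = 9/(s^2 + 81).
Then apply L{t^2·g(t)} = (-1)^2 d^2/ds^2[H(s)] with H(s) = 9/(s^2 + 81):
differentiating 2 times and applying the sign gives 54*(s^2 - 27)/(s^2 + 81)^3.

G(s) = 54*(s^2 - 27)/(s^2 + 81)^3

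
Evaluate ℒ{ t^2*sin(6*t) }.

36*(s^2 - 12)/(s^2 + 36)^3

L{sin(6t)} = 6/(s^2 + 36).
Then apply L{t^2·g(t)} = (-1)^2 d^2/ds^2[G(s)] with G(s) = 6/(s^2 + 36):
differentiating 2 times and applying the sign gives 36*(s^2 - 12)/(s^2 + 36)^3.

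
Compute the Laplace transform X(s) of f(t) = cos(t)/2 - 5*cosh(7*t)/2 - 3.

Apply the Laplace transform termwise.
(-5/2)·[L{cosh(7t)} = s/(s^2 - 49)]; (1/2)·[L{cos(t)} = s/(s^2 + 1)]; L{-3} = -3/s.

X(s) = s/(2*(s^2 + 1)) - 5*s/(2*(s^2 - 49)) - 3/s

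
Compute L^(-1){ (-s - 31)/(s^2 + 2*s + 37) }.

Complete the square in the denominator: s^2 + 2*s + 37 = (s + 1)^2 + 6^2.
Split the numerator to match: -s - 31 = -1·(s + 1) - 5·6.
Invert each term: -1·(s + 1)/((s + 1)^2 + 36) ↔ -e^(-t)cos(6t); -5·6/((s + 1)^2 + 36) ↔ -5e^(-t)sin(6t).

-5*exp(-t)*sin(6*t) - exp(-t)*cos(6*t)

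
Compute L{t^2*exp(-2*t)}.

L{e^(-2t)} = 1/(s + 2).
Then apply L{t^2·g(t)} = (-1)^2 d^2/ds^2[G(s)] with G(s) = 1/(s + 2):
differentiating 2 times and applying the sign gives 2/(s + 2)^3.

2/(s + 2)^3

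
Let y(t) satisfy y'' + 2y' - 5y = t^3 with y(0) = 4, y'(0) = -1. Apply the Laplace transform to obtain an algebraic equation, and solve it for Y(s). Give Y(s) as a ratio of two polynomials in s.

Y(s) = (4*s^5 + 7*s^4 + 6)/(s^6 + 2*s^5 - 5*s^4)

Apply the Laplace transform to the equation.
Using L{y''} = s^2 Y - s·y(0) - y'(0) and L{y'} = sY - y(0), with y(0) = 4, y'(0) = -1, the left side becomes (s^2 + 2*s - 5)Y - (4*s + 7).
The right side is L{t^3} = 6/s^4.
So (s^2 + 2*s - 5)Y = 6/s^4 + (4*s + 7).
Isolate Y and clear denominators.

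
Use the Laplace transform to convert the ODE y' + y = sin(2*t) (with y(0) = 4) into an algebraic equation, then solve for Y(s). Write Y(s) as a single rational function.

Take the Laplace transform of both sides.
The derivative rules (L{y'} = sY - y(0) = sY - 4) turn the left side into (s + 1)Y - (4).
The right side is L{sin(2*t)} = 2/(s^2 + 4).
So (s + 1)Y = 2/(s^2 + 4) + (4).
Isolate Y and clear denominators.

Y(s) = (4*s^2 + 18)/(s^3 + s^2 + 4*s + 4)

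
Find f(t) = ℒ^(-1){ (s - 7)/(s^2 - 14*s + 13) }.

Rewrite the denominator: s^2 - 14*s + 13 = (s - 7)^2 - 36.
The form in (s - 7) signals a first-shifting-theorem factor e^(7t).
Since L{cosh(6t)} = s/(s^2 - 36), the inverse is e^(7*t)*cosh(6*t).

f(t) = exp(7*t)*cosh(6*t)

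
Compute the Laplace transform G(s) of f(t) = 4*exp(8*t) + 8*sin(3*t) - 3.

G(s) = 24/(s^2 + 9) + 4/(s - 8) - 3/s

By linearity of the Laplace transform, transform each term separately.
L{-3} = -3/s; (4)·[L{e^(8t)} = 1/(s - 8)]; (8)·[L{sin(3t)} = 3/(s^2 + 9)].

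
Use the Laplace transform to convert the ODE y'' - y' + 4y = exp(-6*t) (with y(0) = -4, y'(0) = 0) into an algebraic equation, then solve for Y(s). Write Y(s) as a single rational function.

Y(s) = (-4*s^2 - 20*s + 25)/(s^3 + 5*s^2 - 2*s + 24)

Take the Laplace transform of both sides.
Using L{y''} = s^2 Y - s·y(0) - y'(0) and L{y'} = sY - y(0), with y(0) = -4, y'(0) = 0, the left side becomes (s^2 - s + 4)Y - (-4*s + 4).
The right side is L{exp(-6*t)} = 1/(s + 6).
So (s^2 - s + 4)Y = 1/(s + 6) + (-4*s + 4).
Solve for Y(s) and write it as one ratio of polynomials.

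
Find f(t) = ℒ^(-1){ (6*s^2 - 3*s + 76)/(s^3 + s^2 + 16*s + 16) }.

Factor the denominator: s^3 + s^2 + 16*s + 16 = (s + 1)*(s^2 + 16).
Partial fraction decomposition gives [5/(s + 1)] + [s/(s^2 + 16)] + [-4/(s^2 + 16)].
Invert each term: 5/(s + 1) ↔ 5e^(-t); 1·s/(s^2 + 16) ↔ cos(4t); -1·4/(s^2 + 16) ↔ -sin(4t).

f(t) = -sin(4*t) + cos(4*t) + 5*exp(-t)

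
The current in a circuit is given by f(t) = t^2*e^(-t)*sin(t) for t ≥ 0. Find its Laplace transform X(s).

L{sin(t)} = 1/(s^2 + 1).
Multiplying by e^(-t) shifts s → s + 1, so L{e^(-t)*sin(t)} = 1/((s + 1)^2 + 1).
Then apply L{t^2·g(t)} = (-1)^2 d^2/ds^2[G(s)] with G(s) = 1/((s + 1)^2 + 1):
differentiating 2 times and applying the sign gives 2*(3*s^2 + 6*s + 2)/(s^2 + 2*s + 2)^3.

X(s) = 2*(3*s^2 + 6*s + 2)/(s^2 + 2*s + 2)^3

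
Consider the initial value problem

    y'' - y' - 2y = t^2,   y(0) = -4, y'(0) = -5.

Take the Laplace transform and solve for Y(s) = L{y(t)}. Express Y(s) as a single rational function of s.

Laplace-transform each side.
Using L{y''} = s^2 Y - s·y(0) - y'(0) and L{y'} = sY - y(0), with y(0) = -4, y'(0) = -5, the left side becomes (s^2 - s - 2)Y - (-4*s - 1).
The right side is L{t^2} = 2/s^3.
So (s^2 - s - 2)Y = 2/s^3 + (-4*s - 1).
Solve for Y(s) and write it as one ratio of polynomials.

Y(s) = (-4*s^4 - s^3 + 2)/(s^5 - s^4 - 2*s^3)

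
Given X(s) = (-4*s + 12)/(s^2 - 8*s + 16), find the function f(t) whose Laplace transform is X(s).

Factor the denominator: s^2 - 8*s + 16 = (s - 4)^2.
Partial fraction decomposition gives [-4/(s - 4)] + [-4/(s - 4)^2].
Invert each term: -4/(s - 4) ↔ -4e^(4t); -4/(s - 4)^2 ↔ -4t·e^(4t).

f(t) = -4*t*exp(4*t) - 4*exp(4*t)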